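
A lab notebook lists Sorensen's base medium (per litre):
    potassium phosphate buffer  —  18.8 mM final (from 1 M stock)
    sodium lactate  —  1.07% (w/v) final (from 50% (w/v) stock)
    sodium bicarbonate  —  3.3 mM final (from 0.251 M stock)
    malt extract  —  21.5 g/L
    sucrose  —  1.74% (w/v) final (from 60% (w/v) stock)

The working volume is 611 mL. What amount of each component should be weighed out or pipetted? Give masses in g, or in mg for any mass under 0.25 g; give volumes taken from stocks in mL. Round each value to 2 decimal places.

potassium phosphate buffer 11.49 mL; sodium lactate 13.08 mL; sodium bicarbonate 8.03 mL; malt extract 13.14 g; sucrose 17.72 mL

Scale factor relative to 1 L: 0.611.
potassium phosphate buffer: dilute stock: 18.8 mM × 611 mL ÷ 1000 mM = 11.49 mL
sodium lactate: dilute stock: 1.07% ÷ 50% × 611 mL = 13.08 mL
sodium bicarbonate: C1V1 = C2V2 → 3.3 mM × 611 mL ÷ 251 mM = 8.03 mL
malt extract: 21.5 g/L × 0.611 L = 13.14 g
sucrose: C1V1 = C2V2 → 1.74% ÷ 60% × 611 mL = 17.72 mL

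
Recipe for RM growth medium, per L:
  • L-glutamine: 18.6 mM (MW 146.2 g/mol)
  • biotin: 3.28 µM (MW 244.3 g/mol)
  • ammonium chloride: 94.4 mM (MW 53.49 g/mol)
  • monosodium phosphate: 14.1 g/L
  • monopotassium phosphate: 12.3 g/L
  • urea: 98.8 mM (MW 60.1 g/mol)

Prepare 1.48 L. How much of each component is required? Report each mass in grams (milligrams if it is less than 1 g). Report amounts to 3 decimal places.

Scale factor relative to 1 L: 1.48.
L-glutamine: 18.6 mmol/L × 146.2 g/mol × 1.48 L ÷ 1000 = 4.025 g
biotin: 3.28 µmol/L × 244.3 g/mol × 1.48 L ÷ 1000 = 1.186 mg
ammonium chloride: 94.4 mmol/L × 53.49 g/mol × 1.48 L ÷ 1000 = 7.473 g
monosodium phosphate: 14.1 g/L × 1.48 L = 20.868 g
monopotassium phosphate: 12.3 g/L × 1.48 L = 18.204 g
urea: 98.8 mmol/L × 60.1 g/mol × 1.48 L ÷ 1000 = 8.788 g

L-glutamine 4.025 g; biotin 1.186 mg; ammonium chloride 7.473 g; monosodium phosphate 20.868 g; monopotassium phosphate 18.204 g; urea 8.788 g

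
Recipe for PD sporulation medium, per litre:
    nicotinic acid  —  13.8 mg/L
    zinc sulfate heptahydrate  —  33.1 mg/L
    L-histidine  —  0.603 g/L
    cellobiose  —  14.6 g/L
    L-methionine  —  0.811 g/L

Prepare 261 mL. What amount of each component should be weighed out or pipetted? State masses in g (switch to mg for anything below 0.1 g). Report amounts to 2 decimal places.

Scale factor relative to 1 L: 0.261.
nicotinic acid: 13.8 mg/L × 0.261 L = 3.60 mg
zinc sulfate heptahydrate: 33.1 mg/L × 0.261 L = 8.64 mg
L-histidine: 0.603 g/L × 0.261 L = 0.16 g
cellobiose: 14.6 g/L × 0.261 L = 3.81 g
L-methionine: 0.811 g/L × 0.261 L = 0.21 g

nicotinic acid 3.60 mg; zinc sulfate heptahydrate 8.64 mg; L-histidine 0.16 g; cellobiose 3.81 g; L-methionine 0.21 g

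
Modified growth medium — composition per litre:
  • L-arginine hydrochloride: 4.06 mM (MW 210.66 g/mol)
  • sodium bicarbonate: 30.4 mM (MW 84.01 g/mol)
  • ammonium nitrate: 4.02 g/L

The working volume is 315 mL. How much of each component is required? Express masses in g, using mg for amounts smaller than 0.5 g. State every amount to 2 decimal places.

Target volume = 315 mL = 0.315 L.
L-arginine hydrochloride: 4.06 mmol/L × 210.66 mg/mmol × 0.315 L = 269.41 mg
sodium bicarbonate: 30.4 mmol/L × 84.01 g/mol × 0.315 L ÷ 1000 = 0.80 g
ammonium nitrate: 4.02 g/L × 0.315 L = 1.27 g

L-arginine hydrochloride 269.41 mg; sodium bicarbonate 0.80 g; ammonium nitrate 1.27 g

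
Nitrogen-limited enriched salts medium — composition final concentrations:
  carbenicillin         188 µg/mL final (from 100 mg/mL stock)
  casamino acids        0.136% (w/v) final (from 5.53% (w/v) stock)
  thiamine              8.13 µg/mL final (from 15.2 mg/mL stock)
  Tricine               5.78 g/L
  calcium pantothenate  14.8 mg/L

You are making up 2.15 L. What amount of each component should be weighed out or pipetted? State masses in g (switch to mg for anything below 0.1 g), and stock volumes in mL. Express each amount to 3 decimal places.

Working volume: 2.15 L.
carbenicillin: dilute stock: 188 µg/mL × 2150 mL ÷ 100000 µg/mL = 4.042 mL
casamino acids: C1V1 = C2V2 → 0.136% ÷ 5.53% × 2150 mL = 52.875 mL
thiamine: dilute stock: 8.13 µg/mL × 2150 mL ÷ 15200 µg/mL = 1.150 mL
Tricine: 5.78 g/L × 2.15 L = 12.427 g
calcium pantothenate: 14.8 mg/L × 2.15 L = 31.820 mg

carbenicillin 4.042 mL; casamino acids 52.875 mL; thiamine 1.150 mL; Tricine 12.427 g; calcium pantothenate 31.820 mg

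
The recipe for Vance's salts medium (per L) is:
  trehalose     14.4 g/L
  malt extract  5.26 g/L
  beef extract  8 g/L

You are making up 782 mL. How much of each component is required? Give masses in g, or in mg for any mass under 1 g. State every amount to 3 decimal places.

Working volume: 782 mL = 0.782 L.
trehalose: 14.4 g/L × 0.782 L = 11.261 g
malt extract: 5.26 g/L × 0.782 L = 4.113 g
beef extract: 8 g/L × 0.782 L = 6.256 g

trehalose 11.261 g; malt extract 4.113 g; beef extract 6.256 g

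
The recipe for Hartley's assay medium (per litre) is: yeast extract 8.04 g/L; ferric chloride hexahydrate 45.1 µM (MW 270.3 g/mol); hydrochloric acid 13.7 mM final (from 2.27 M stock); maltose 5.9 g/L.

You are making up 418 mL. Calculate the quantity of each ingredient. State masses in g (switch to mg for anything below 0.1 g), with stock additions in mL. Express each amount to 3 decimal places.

Scale factor relative to 1 L: 0.418.
yeast extract: 8.04 g/L × 0.418 L = 3.361 g
ferric chloride hexahydrate: 45.1 µmol/L × 270.3 g/mol × 0.418 L ÷ 1000 = 5.096 mg
hydrochloric acid: dilute stock: 13.7 mM × 418 mL ÷ 2270 mM = 2.523 mL
maltose: 5.9 g/L × 0.418 L = 2.466 g

yeast extract 3.361 g; ferric chloride hexahydrate 5.096 mg; hydrochloric acid 2.523 mL; maltose 2.466 g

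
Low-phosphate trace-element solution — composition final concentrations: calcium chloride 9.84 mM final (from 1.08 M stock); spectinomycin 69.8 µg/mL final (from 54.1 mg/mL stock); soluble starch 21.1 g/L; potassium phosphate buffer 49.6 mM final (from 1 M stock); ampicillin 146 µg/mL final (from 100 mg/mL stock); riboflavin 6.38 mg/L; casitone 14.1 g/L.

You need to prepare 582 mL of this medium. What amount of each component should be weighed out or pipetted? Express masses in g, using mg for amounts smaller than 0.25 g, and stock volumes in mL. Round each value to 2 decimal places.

calcium chloride 5.30 mL; spectinomycin 0.75 mL; soluble starch 12.28 g; potassium phosphate buffer 28.87 mL; ampicillin 0.85 mL; riboflavin 3.71 mg; casitone 8.21 g

Scale factor relative to 1 L: 0.582.
calcium chloride: V = C2·V2/C1 = 9.84 mM × 582 mL ÷ 1080 mM = 5.30 mL
spectinomycin: C1V1 = C2V2 → 69.8 µg/mL × 582 mL ÷ 54100 µg/mL = 0.75 mL
soluble starch: 21.1 g/L × 0.582 L = 12.28 g
potassium phosphate buffer: V = C2·V2/C1 = 49.6 mM × 582 mL ÷ 1000 mM = 28.87 mL
ampicillin: C1V1 = C2V2 → 146 µg/mL × 582 mL ÷ 100000 µg/mL = 0.85 mL
riboflavin: 6.38 mg/L × 0.582 L = 3.71 mg
casitone: 14.1 g/L × 0.582 L = 8.21 g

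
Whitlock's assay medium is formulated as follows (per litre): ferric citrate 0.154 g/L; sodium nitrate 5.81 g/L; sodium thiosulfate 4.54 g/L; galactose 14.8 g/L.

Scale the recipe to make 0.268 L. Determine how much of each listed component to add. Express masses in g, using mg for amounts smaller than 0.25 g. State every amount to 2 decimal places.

ferric citrate 41.27 mg; sodium nitrate 1.56 g; sodium thiosulfate 1.22 g; galactose 3.97 g

Working volume: 0.268 L.
ferric citrate: 0.154 g/L × 0.268 L = 0.041272 g = 41.27 mg
sodium nitrate: 5.81 g/L × 0.268 L = 1.56 g
sodium thiosulfate: 4.54 g/L × 0.268 L = 1.22 g
galactose: 14.8 g/L × 0.268 L = 3.97 g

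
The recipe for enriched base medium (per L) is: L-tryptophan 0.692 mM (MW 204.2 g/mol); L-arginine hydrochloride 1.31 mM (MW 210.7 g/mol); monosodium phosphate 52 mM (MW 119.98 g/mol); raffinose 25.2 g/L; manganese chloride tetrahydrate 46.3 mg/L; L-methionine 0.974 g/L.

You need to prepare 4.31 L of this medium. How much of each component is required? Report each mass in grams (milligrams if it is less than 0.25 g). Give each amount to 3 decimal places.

Working volume: 4.31 L.
L-tryptophan: 0.692 mmol/L × 204.2 g/mol × 4.31 L ÷ 1000 = 0.609 g
L-arginine hydrochloride: 1.31 mmol/L × 210.7 g/mol × 4.31 L ÷ 1000 = 1.190 g
monosodium phosphate: 52 mmol/L × 119.98 g/mol × 4.31 L ÷ 1000 = 26.890 g
raffinose: 25.2 g/L × 4.31 L = 108.612 g
manganese chloride tetrahydrate: 46.3 mg/L × 4.31 L = 199.553 mg
L-methionine: 0.974 g/L × 4.31 L = 4.198 g

L-tryptophan 0.609 g; L-arginine hydrochloride 1.190 g; monosodium phosphate 26.890 g; raffinose 108.612 g; manganese chloride tetrahydrate 199.553 mg; L-methionine 4.198 g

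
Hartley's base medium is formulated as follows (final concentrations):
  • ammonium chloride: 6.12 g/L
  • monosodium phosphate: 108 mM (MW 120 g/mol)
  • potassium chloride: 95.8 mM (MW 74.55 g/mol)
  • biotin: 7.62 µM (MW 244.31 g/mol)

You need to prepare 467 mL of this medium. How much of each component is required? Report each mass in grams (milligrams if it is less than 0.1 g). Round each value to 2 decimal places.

ammonium chloride 2.86 g; monosodium phosphate 6.05 g; potassium chloride 3.34 g; biotin 0.87 mg

Target volume = 467 mL = 0.467 L.
ammonium chloride: 6.12 g/L × 0.467 L = 2.86 g
monosodium phosphate: 108 mmol/L × 120 g/mol × 0.467 L ÷ 1000 = 6.05 g
potassium chloride: 95.8 mmol/L × 74.55 g/mol × 0.467 L ÷ 1000 = 3.34 g
biotin: 7.62 µmol/L × 244.31 g/mol × 0.467 L ÷ 1000 = 0.87 mg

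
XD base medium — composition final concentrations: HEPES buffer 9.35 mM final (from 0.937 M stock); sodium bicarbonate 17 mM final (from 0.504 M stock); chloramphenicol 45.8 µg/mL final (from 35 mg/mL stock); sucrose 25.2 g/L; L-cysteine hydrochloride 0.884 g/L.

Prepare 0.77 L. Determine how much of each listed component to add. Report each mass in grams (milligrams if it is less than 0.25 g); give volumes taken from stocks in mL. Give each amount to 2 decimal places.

HEPES buffer 7.68 mL; sodium bicarbonate 25.97 mL; chloramphenicol 1.01 mL; sucrose 19.40 g; L-cysteine hydrochloride 0.68 g

Working volume: 0.77 L.
HEPES buffer: dilute stock: 9.35 mM × 770 mL ÷ 937 mM = 7.68 mL
sodium bicarbonate: V = C2·V2/C1 = 17 mM × 770 mL ÷ 504 mM = 25.97 mL
chloramphenicol: V = C2·V2/C1 = 45.8 µg/mL × 770 mL ÷ 35000 µg/mL = 1.01 mL
sucrose: 25.2 g/L × 0.77 L = 19.40 g
L-cysteine hydrochloride: 0.884 g/L × 0.77 L = 0.68 g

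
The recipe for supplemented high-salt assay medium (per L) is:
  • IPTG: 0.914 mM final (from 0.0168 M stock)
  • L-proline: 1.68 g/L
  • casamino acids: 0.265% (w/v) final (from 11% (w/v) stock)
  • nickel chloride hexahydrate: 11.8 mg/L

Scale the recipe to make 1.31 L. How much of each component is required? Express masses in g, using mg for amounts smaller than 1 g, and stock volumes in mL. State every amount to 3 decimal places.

Scale factor relative to 1 L: 1.31.
IPTG: C1V1 = C2V2 → 0.914 mM × 1310 mL ÷ 16.8 mM = 71.270 mL
L-proline: 1.68 g/L × 1.31 L = 2.201 g
casamino acids: C1V1 = C2V2 → 0.265% ÷ 11% × 1310 mL = 31.559 mL
nickel chloride hexahydrate: 11.8 mg/L × 1.31 L = 15.458 mg

IPTG 71.270 mL; L-proline 2.201 g; casamino acids 31.559 mL; nickel chloride hexahydrate 15.458 mg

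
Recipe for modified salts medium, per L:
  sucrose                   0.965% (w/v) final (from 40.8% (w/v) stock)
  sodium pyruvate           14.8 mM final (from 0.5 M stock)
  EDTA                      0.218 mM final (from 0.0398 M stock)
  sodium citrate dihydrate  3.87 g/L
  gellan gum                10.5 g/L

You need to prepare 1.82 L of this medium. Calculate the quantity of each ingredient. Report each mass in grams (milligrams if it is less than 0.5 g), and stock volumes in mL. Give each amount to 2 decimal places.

Working volume: 1.82 L.
sucrose: V = C2·V2/C1 = 0.965% ÷ 40.8% × 1820 mL = 43.05 mL
sodium pyruvate: dilute stock: 14.8 mM × 1820 mL ÷ 500 mM = 53.87 mL
EDTA: C1V1 = C2V2 → 0.218 mM × 1820 mL ÷ 39.8 mM = 9.97 mL
sodium citrate dihydrate: 3.87 g/L × 1.82 L = 7.04 g
gellan gum: 10.5 g/L × 1.82 L = 19.11 g

sucrose 43.05 mL; sodium pyruvate 53.87 mL; EDTA 9.97 mL; sodium citrate dihydrate 7.04 g; gellan gum 19.11 g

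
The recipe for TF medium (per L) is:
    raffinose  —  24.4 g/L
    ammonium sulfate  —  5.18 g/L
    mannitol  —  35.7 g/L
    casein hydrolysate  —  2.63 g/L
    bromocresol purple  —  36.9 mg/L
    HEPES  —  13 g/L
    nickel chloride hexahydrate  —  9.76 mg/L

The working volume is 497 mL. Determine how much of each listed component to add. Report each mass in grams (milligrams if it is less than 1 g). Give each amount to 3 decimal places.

raffinose 12.127 g; ammonium sulfate 2.574 g; mannitol 17.743 g; casein hydrolysate 1.307 g; bromocresol purple 18.339 mg; HEPES 6.461 g; nickel chloride hexahydrate 4.851 mg

Scale factor relative to 1 L: 0.497.
raffinose: 24.4 g/L × 0.497 L = 12.127 g
ammonium sulfate: 5.18 g/L × 0.497 L = 2.574 g
mannitol: 35.7 g/L × 0.497 L = 17.743 g
casein hydrolysate: 2.63 g/L × 0.497 L = 1.307 g
bromocresol purple: 36.9 mg/L × 0.497 L = 18.339 mg
HEPES: 13 g/L × 0.497 L = 6.461 g
nickel chloride hexahydrate: 9.76 mg/L × 0.497 L = 4.851 mg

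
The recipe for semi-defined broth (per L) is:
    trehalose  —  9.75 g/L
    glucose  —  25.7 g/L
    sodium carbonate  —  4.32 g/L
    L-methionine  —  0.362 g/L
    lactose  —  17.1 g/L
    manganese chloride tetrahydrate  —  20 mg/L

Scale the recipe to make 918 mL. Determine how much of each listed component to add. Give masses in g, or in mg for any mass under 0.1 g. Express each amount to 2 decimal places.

trehalose 8.95 g; glucose 23.59 g; sodium carbonate 3.97 g; L-methionine 0.33 g; lactose 15.70 g; manganese chloride tetrahydrate 18.36 mg

Target volume = 918 mL = 0.918 L.
trehalose: 9.75 g/L × 0.918 L = 8.95 g
glucose: 25.7 g/L × 0.918 L = 23.59 g
sodium carbonate: 4.32 g/L × 0.918 L = 3.97 g
L-methionine: 0.362 g/L × 0.918 L = 0.33 g
lactose: 17.1 g/L × 0.918 L = 15.70 g
manganese chloride tetrahydrate: 20 mg/L × 0.918 L = 18.36 mg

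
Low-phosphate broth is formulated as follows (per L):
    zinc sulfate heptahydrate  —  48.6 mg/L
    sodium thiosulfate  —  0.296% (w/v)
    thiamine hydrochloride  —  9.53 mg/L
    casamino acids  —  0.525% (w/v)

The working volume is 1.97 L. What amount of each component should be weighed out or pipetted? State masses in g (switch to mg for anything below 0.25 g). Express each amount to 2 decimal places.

Working volume: 1.97 L.
zinc sulfate heptahydrate: 48.6 mg/L × 1.97 L = 95.74 mg
sodium thiosulfate: 0.296 g per 100 mL × 1970 mL ÷ 100 = 5.83 g
thiamine hydrochloride: 9.53 mg/L × 1.97 L = 18.77 mg
casamino acids: 0.525% w/v = 5.25 g/L → 5.25 × 1.97 L = 10.34 g

zinc sulfate heptahydrate 95.74 mg; sodium thiosulfate 5.83 g; thiamine hydrochloride 18.77 mg; casamino acids 10.34 g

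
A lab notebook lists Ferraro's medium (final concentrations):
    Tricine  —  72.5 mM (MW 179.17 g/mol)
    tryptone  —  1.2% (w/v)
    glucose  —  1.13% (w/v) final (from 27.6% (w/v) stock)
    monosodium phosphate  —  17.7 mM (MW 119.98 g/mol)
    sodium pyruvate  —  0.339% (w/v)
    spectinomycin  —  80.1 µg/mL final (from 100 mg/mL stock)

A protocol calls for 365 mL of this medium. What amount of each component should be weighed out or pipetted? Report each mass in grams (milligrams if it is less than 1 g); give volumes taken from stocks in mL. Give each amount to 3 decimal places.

Tricine 4.741 g; tryptone 4.380 g; glucose 14.944 mL; monosodium phosphate 775.131 mg; sodium pyruvate 1.237 g; spectinomycin 0.292 mL

Target volume = 365 mL = 0.365 L.
Tricine: 72.5 mmol/L × 179.17 g/mol × 0.365 L ÷ 1000 = 4.741 g
tryptone: 1.2% w/v = 12 g/L → 12 × 0.365 L = 4.380 g
glucose: C1V1 = C2V2 → 1.13% ÷ 27.6% × 365 mL = 14.944 mL
monosodium phosphate: 17.7 mmol/L × 119.98 mg/mmol × 0.365 L = 775.131 mg
sodium pyruvate: 0.339% w/v = 3.39 g/L → 3.39 × 0.365 L = 1.237 g
spectinomycin: C1V1 = C2V2 → 80.1 µg/mL × 365 mL ÷ 100000 µg/mL = 0.292 mL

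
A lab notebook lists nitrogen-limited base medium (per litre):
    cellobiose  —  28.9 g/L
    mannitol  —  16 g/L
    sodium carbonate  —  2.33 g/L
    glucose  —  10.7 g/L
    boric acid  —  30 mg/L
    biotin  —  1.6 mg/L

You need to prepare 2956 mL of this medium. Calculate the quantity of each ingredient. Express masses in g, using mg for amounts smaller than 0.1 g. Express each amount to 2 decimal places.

cellobiose 85.43 g; mannitol 47.30 g; sodium carbonate 6.89 g; glucose 31.63 g; boric acid 88.68 mg; biotin 4.73 mg

Target volume = 2956 mL = 2.956 L.
cellobiose: 28.9 g/L × 2.956 L = 85.43 g
mannitol: 16 g/L × 2.956 L = 47.30 g
sodium carbonate: 2.33 g/L × 2.956 L = 6.89 g
glucose: 10.7 g/L × 2.956 L = 31.63 g
boric acid: 30 mg/L × 2.956 L = 88.68 mg
biotin: 1.6 mg/L × 2.956 L = 4.73 mg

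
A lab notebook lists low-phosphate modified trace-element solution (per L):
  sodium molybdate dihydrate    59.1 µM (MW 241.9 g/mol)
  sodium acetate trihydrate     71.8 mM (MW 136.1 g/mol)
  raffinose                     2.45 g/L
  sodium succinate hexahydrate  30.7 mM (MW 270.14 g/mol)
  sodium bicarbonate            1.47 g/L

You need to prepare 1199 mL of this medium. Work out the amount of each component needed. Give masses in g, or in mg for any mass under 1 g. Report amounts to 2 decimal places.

Working volume: 1199 mL = 1.199 L.
sodium molybdate dihydrate: 59.1 µmol/L × 241.9 g/mol × 1.199 L ÷ 1000 = 17.14 mg
sodium acetate trihydrate: 71.8 mmol/L × 136.1 g/mol × 1.199 L ÷ 1000 = 11.72 g
raffinose: 2.45 g/L × 1.199 L = 2.94 g
sodium succinate hexahydrate: 30.7 mmol/L × 270.14 g/mol × 1.199 L ÷ 1000 = 9.94 g
sodium bicarbonate: 1.47 g/L × 1.199 L = 1.76 g

sodium molybdate dihydrate 17.14 mg; sodium acetate trihydrate 11.72 g; raffinose 2.94 g; sodium succinate hexahydrate 9.94 g; sodium bicarbonate 1.76 g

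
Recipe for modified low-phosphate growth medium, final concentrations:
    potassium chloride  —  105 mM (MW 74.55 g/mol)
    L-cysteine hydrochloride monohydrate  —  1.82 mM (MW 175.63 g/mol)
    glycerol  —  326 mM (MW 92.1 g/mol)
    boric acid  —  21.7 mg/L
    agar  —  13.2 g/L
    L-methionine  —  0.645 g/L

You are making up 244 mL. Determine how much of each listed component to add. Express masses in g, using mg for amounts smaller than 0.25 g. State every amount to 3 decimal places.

Working volume: 244 mL = 0.244 L.
potassium chloride: 105 mmol/L × 74.55 g/mol × 0.244 L ÷ 1000 = 1.910 g
L-cysteine hydrochloride monohydrate: 1.82 mmol/L × 175.63 mg/mmol × 0.244 L = 77.994 mg
glycerol: 326 mmol/L × 92.1 g/mol × 0.244 L ÷ 1000 = 7.326 g
boric acid: 21.7 mg/L × 0.244 L = 5.295 mg
agar: 13.2 g/L × 0.244 L = 3.221 g
L-methionine: 0.645 g/L × 0.244 L = 0.15738 g = 157.380 mg

potassium chloride 1.910 g; L-cysteine hydrochloride monohydrate 77.994 mg; glycerol 7.326 g; boric acid 5.295 mg; agar 3.221 g; L-methionine 157.380 mg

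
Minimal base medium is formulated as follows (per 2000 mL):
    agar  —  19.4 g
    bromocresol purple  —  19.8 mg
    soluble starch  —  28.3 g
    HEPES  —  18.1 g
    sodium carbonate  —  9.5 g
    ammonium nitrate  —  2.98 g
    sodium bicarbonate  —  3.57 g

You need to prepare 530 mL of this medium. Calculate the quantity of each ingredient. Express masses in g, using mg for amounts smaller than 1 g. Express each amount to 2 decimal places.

Ratio of target to recipe volume: 530 / 2000 = 0.265.
agar: 19.4 g × (530 mL / 2000 mL) = 5.14 g
bromocresol purple: 19.8 mg × (530 mL / 2000 mL) = 5.25 mg
soluble starch: 28.3 g × (530 mL / 2000 mL) = 7.50 g
HEPES: 18.1 g × (530 mL / 2000 mL) = 4.80 g
sodium carbonate: 9.5 g × (530 mL / 2000 mL) = 2.52 g
ammonium nitrate: 2.98 g × (530 mL / 2000 mL) = 0.7897 g = 789.70 mg
sodium bicarbonate: 3.57 g × (530 mL / 2000 mL) = 0.94605 g = 946.05 mg

agar 5.14 g; bromocresol purple 5.25 mg; soluble starch 7.50 g; HEPES 4.80 g; sodium carbonate 2.52 g; ammonium nitrate 789.70 mg; sodium bicarbonate 946.05 mg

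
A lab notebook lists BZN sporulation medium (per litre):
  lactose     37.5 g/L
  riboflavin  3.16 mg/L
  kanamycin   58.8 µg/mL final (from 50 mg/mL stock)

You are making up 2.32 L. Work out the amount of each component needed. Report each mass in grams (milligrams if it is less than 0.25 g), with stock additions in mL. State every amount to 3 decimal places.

lactose 87.000 g; riboflavin 7.331 mg; kanamycin 2.728 mL

Scale factor relative to 1 L: 2.32.
lactose: 37.5 g/L × 2.32 L = 87.000 g
riboflavin: 3.16 mg/L × 2.32 L = 7.331 mg
kanamycin: dilute stock: 58.8 µg/mL × 2320 mL ÷ 50000 µg/mL = 2.728 mL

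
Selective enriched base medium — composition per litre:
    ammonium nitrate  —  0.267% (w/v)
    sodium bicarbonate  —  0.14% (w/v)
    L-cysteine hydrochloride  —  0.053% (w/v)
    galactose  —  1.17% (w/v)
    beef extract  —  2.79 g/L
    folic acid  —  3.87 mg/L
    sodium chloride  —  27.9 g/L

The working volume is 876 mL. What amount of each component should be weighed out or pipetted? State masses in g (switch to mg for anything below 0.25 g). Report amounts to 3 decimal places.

Working volume: 876 mL = 0.876 L.
ammonium nitrate: 0.267 g per 100 mL × 876 mL ÷ 100 = 2.339 g
sodium bicarbonate: 0.14 g per 100 mL × 876 mL ÷ 100 = 1.226 g
L-cysteine hydrochloride: 0.053 g per 100 mL × 876 mL ÷ 100 = 0.464 g
galactose: 1.17% w/v = 11.7 g/L → 11.7 × 0.876 L = 10.249 g
beef extract: 2.79 g/L × 0.876 L = 2.444 g
folic acid: 3.87 mg/L × 0.876 L = 3.390 mg
sodium chloride: 27.9 g/L × 0.876 L = 24.440 g

ammonium nitrate 2.339 g; sodium bicarbonate 1.226 g; L-cysteine hydrochloride 0.464 g; galactose 10.249 g; beef extract 2.444 g; folic acid 3.390 mg; sodium chloride 24.440 g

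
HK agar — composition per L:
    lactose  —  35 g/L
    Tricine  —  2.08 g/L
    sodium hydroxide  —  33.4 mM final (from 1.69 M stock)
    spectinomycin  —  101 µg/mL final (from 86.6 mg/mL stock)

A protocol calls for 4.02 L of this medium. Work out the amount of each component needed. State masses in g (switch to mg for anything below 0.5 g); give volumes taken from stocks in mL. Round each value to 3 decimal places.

Working volume: 4.02 L.
lactose: 35 g/L × 4.02 L = 140.700 g
Tricine: 2.08 g/L × 4.02 L = 8.362 g
sodium hydroxide: V = C2·V2/C1 = 33.4 mM × 4020 mL ÷ 1690 mM = 79.449 mL
spectinomycin: C1V1 = C2V2 → 101 µg/mL × 4020 mL ÷ 86600 µg/mL = 4.688 mL

lactose 140.700 g; Tricine 8.362 g; sodium hydroxide 79.449 mL; spectinomycin 4.688 mL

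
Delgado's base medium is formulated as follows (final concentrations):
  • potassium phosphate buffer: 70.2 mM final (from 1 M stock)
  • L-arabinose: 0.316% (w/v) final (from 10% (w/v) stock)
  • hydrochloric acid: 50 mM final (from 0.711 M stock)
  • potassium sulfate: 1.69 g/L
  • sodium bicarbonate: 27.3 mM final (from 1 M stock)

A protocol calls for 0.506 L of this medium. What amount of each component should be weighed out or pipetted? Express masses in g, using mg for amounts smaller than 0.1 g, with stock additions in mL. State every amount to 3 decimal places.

Scale factor relative to 1 L: 0.506.
potassium phosphate buffer: dilute stock: 70.2 mM × 506 mL ÷ 1000 mM = 35.521 mL
L-arabinose: V = C2·V2/C1 = 0.316% ÷ 10% × 506 mL = 15.990 mL
hydrochloric acid: dilute stock: 50 mM × 506 mL ÷ 711 mM = 35.584 mL
potassium sulfate: 1.69 g/L × 0.506 L = 0.855 g
sodium bicarbonate: V = C2·V2/C1 = 27.3 mM × 506 mL ÷ 1000 mM = 13.814 mL

potassium phosphate buffer 35.521 mL; L-arabinose 15.990 mL; hydrochloric acid 35.584 mL; potassium sulfate 0.855 g; sodium bicarbonate 13.814 mL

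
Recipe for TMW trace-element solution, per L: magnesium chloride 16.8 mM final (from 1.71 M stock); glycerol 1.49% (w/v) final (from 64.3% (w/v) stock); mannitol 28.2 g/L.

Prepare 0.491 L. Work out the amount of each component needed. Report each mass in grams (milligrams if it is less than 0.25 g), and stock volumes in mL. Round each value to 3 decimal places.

magnesium chloride 4.824 mL; glycerol 11.378 mL; mannitol 13.846 g

Scale factor relative to 1 L: 0.491.
magnesium chloride: V = C2·V2/C1 = 16.8 mM × 491 mL ÷ 1710 mM = 4.824 mL
glycerol: C1V1 = C2V2 → 1.49% ÷ 64.3% × 491 mL = 11.378 mL
mannitol: 28.2 g/L × 0.491 L = 13.846 g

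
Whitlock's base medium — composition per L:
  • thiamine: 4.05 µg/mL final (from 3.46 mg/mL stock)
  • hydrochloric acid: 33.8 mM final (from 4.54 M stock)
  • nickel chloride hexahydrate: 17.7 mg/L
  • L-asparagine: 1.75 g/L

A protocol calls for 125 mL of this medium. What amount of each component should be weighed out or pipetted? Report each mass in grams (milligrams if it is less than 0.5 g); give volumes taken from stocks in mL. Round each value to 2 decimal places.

Working volume: 125 mL = 0.125 L.
thiamine: C1V1 = C2V2 → 4.05 µg/mL × 125 mL ÷ 3460 µg/mL = 0.15 mL
hydrochloric acid: V = C2·V2/C1 = 33.8 mM × 125 mL ÷ 4540 mM = 0.93 mL
nickel chloride hexahydrate: 17.7 mg/L × 0.125 L = 2.21 mg
L-asparagine: 1.75 g/L × 0.125 L = 0.21875 g = 218.75 mg

thiamine 0.15 mL; hydrochloric acid 0.93 mL; nickel chloride hexahydrate 2.21 mg; L-asparagine 218.75 mg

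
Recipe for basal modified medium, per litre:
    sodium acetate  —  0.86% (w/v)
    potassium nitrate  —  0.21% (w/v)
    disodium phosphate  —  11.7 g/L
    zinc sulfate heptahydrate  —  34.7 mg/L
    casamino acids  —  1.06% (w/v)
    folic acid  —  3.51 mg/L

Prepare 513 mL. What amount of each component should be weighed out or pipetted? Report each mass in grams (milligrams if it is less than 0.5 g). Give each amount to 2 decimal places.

sodium acetate 4.41 g; potassium nitrate 1.08 g; disodium phosphate 6.00 g; zinc sulfate heptahydrate 17.80 mg; casamino acids 5.44 g; folic acid 1.80 mg

Scale factor relative to 1 L: 0.513.
sodium acetate: 0.86% w/v = 8.6 g/L → 8.6 × 0.513 L = 4.41 g
potassium nitrate: 0.21 g per 100 mL × 513 mL ÷ 100 = 1.08 g
disodium phosphate: 11.7 g/L × 0.513 L = 6.00 g
zinc sulfate heptahydrate: 34.7 mg/L × 0.513 L = 17.80 mg
casamino acids: 1.06 g per 100 mL × 513 mL ÷ 100 = 5.44 g
folic acid: 3.51 mg/L × 0.513 L = 1.80 mg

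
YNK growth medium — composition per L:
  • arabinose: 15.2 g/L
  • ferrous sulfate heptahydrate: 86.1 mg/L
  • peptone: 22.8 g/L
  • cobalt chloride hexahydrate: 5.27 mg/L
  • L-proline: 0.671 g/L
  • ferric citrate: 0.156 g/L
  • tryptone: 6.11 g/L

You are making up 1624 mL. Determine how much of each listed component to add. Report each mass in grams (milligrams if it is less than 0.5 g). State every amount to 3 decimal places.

arabinose 24.685 g; ferrous sulfate heptahydrate 139.826 mg; peptone 37.027 g; cobalt chloride hexahydrate 8.558 mg; L-proline 1.090 g; ferric citrate 253.344 mg; tryptone 9.923 g

Target volume = 1624 mL = 1.624 L.
arabinose: 15.2 g/L × 1.624 L = 24.685 g
ferrous sulfate heptahydrate: 86.1 mg/L × 1.624 L = 139.826 mg
peptone: 22.8 g/L × 1.624 L = 37.027 g
cobalt chloride hexahydrate: 5.27 mg/L × 1.624 L = 8.558 mg
L-proline: 0.671 g/L × 1.624 L = 1.090 g
ferric citrate: 0.156 g/L × 1.624 L = 0.253344 g = 253.344 mg
tryptone: 6.11 g/L × 1.624 L = 9.923 g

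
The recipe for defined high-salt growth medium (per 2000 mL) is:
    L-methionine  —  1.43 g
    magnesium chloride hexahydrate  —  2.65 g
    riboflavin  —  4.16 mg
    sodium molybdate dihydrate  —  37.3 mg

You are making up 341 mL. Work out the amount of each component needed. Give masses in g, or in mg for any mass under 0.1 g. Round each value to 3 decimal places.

Ratio of target to recipe volume: 341 / 2000 = 0.1705.
L-methionine: 1.43 g × (341 mL / 2000 mL) = 0.244 g
magnesium chloride hexahydrate: 2.65 g × (341 mL / 2000 mL) = 0.452 g
riboflavin: 4.16 mg × (341 mL / 2000 mL) = 0.709 mg
sodium molybdate dihydrate: 37.3 mg × (341 mL / 2000 mL) = 6.360 mg

L-methionine 0.244 g; magnesium chloride hexahydrate 0.452 g; riboflavin 0.709 mg; sodium molybdate dihydrate 6.360 mg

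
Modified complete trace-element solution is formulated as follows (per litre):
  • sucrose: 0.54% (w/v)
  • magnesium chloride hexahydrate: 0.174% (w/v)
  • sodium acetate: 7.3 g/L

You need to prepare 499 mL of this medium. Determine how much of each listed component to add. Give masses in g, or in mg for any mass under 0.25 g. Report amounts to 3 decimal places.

Scale factor relative to 1 L: 0.499.
sucrose: 0.54% w/v = 5.4 g/L → 5.4 × 0.499 L = 2.695 g
magnesium chloride hexahydrate: 0.174% w/v = 1.74 g/L → 1.74 × 0.499 L = 0.868 g
sodium acetate: 7.3 g/L × 0.499 L = 3.643 g

sucrose 2.695 g; magnesium chloride hexahydrate 0.868 g; sodium acetate 3.643 g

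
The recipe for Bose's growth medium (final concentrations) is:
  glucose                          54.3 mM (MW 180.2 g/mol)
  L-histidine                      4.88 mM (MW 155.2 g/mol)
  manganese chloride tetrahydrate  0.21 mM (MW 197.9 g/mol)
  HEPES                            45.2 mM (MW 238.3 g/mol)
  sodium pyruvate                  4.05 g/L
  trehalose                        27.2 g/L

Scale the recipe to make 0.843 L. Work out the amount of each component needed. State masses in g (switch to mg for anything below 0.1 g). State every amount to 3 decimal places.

glucose 8.249 g; L-histidine 0.638 g; manganese chloride tetrahydrate 35.034 mg; HEPES 9.080 g; sodium pyruvate 3.414 g; trehalose 22.930 g

Working volume: 0.843 L.
glucose: 54.3 mmol/L × 180.2 g/mol × 0.843 L ÷ 1000 = 8.249 g
L-histidine: 4.88 mmol/L × 155.2 g/mol × 0.843 L ÷ 1000 = 0.638 g
manganese chloride tetrahydrate: 0.21 mmol/L × 197.9 mg/mmol × 0.843 L = 35.034 mg
HEPES: 45.2 mmol/L × 238.3 g/mol × 0.843 L ÷ 1000 = 9.080 g
sodium pyruvate: 4.05 g/L × 0.843 L = 3.414 g
trehalose: 27.2 g/L × 0.843 L = 22.930 g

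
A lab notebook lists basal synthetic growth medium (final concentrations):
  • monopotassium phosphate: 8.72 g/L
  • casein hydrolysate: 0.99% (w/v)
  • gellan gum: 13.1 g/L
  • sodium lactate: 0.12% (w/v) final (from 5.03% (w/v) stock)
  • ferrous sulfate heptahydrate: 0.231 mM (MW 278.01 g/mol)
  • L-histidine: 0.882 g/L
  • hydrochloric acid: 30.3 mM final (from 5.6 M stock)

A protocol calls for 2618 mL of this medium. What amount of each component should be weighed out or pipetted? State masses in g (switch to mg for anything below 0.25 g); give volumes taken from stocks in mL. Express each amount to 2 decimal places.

Working volume: 2618 mL = 2.618 L.
monopotassium phosphate: 8.72 g/L × 2.618 L = 22.83 g
casein hydrolysate: 0.99% w/v = 9.9 g/L → 9.9 × 2.618 L = 25.92 g
gellan gum: 13.1 g/L × 2.618 L = 34.30 g
sodium lactate: C1V1 = C2V2 → 0.12% ÷ 5.03% × 2618 mL = 62.46 mL
ferrous sulfate heptahydrate: 0.231 mmol/L × 278.01 mg/mmol × 2.618 L = 168.13 mg
L-histidine: 0.882 g/L × 2.618 L = 2.31 g
hydrochloric acid: dilute stock: 30.3 mM × 2618 mL ÷ 5600 mM = 14.17 mL

monopotassium phosphate 22.83 g; casein hydrolysate 25.92 g; gellan gum 34.30 g; sodium lactate 62.46 mL; ferrous sulfate heptahydrate 168.13 mg; L-histidine 2.31 g; hydrochloric acid 14.17 mL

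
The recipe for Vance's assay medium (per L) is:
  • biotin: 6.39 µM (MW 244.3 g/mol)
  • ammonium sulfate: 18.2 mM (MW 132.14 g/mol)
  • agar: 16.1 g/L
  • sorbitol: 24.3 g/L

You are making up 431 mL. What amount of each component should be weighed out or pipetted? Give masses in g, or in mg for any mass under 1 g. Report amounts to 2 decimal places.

biotin 0.67 mg; ammonium sulfate 1.04 g; agar 6.94 g; sorbitol 10.47 g

Scale factor relative to 1 L: 0.431.
biotin: 6.39 µmol/L × 244.3 g/mol × 0.431 L ÷ 1000 = 0.67 mg
ammonium sulfate: 18.2 mmol/L × 132.14 g/mol × 0.431 L ÷ 1000 = 1.04 g
agar: 16.1 g/L × 0.431 L = 6.94 g
sorbitol: 24.3 g/L × 0.431 L = 10.47 g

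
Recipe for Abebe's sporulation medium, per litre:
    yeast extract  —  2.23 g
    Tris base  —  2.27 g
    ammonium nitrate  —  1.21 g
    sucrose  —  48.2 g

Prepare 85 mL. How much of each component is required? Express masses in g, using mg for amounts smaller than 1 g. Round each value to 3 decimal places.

yeast extract 189.550 mg; Tris base 192.950 mg; ammonium nitrate 102.850 mg; sucrose 4.097 g

Scale factor = 85 mL / 1000 mL = 0.085.
yeast extract: 2.23 g × (85 mL / 1000 mL) = 0.18955 g = 189.550 mg
Tris base: 2.27 g × (85 mL / 1000 mL) = 0.19295 g = 192.950 mg
ammonium nitrate: 1.21 g × (85 mL / 1000 mL) = 0.10285 g = 102.850 mg
sucrose: 48.2 g × (85 mL / 1000 mL) = 4.097 g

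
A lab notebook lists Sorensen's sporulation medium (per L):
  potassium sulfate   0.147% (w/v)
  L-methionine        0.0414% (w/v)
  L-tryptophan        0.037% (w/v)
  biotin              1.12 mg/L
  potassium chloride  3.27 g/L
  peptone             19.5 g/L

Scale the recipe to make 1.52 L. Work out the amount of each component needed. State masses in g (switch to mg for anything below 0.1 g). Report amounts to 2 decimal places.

Scale factor relative to 1 L: 1.52.
potassium sulfate: 0.147% w/v = 1.47 g/L → 1.47 × 1.52 L = 2.23 g
L-methionine: 0.0414% w/v = 0.414 g/L → 0.414 × 1.52 L = 0.63 g
L-tryptophan: 0.037% w/v = 0.37 g/L → 0.37 × 1.52 L = 0.56 g
biotin: 1.12 mg/L × 1.52 L = 1.70 mg
potassium chloride: 3.27 g/L × 1.52 L = 4.97 g
peptone: 19.5 g/L × 1.52 L = 29.64 g

potassium sulfate 2.23 g; L-methionine 0.63 g; L-tryptophan 0.56 g; biotin 1.70 mg; potassium chloride 4.97 g; peptone 29.64 g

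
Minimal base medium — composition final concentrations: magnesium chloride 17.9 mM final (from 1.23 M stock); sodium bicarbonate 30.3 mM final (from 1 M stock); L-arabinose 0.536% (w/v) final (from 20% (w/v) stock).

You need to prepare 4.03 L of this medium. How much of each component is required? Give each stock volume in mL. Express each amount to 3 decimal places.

Scale factor relative to 1 L: 4.03.
magnesium chloride: C1V1 = C2V2 → 17.9 mM × 4030 mL ÷ 1230 mM = 58.648 mL
sodium bicarbonate: V = C2·V2/C1 = 30.3 mM × 4030 mL ÷ 1000 mM = 122.109 mL
L-arabinose: C1V1 = C2V2 → 0.536% ÷ 20% × 4030 mL = 108.004 mL

magnesium chloride 58.648 mL; sodium bicarbonate 122.109 mL; L-arabinose 108.004 mL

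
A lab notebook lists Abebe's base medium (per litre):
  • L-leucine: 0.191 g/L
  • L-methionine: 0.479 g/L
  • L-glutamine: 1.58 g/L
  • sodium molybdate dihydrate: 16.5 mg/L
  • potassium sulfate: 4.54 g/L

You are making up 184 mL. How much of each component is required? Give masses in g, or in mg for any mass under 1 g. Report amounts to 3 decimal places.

L-leucine 35.144 mg; L-methionine 88.136 mg; L-glutamine 290.720 mg; sodium molybdate dihydrate 3.036 mg; potassium sulfate 835.360 mg

Scale factor relative to 1 L: 0.184.
L-leucine: 0.191 g/L × 0.184 L = 0.035144 g = 35.144 mg
L-methionine: 0.479 g/L × 0.184 L = 0.088136 g = 88.136 mg
L-glutamine: 1.58 g/L × 0.184 L = 0.29072 g = 290.720 mg
sodium molybdate dihydrate: 16.5 mg/L × 0.184 L = 3.036 mg
potassium sulfate: 4.54 g/L × 0.184 L = 0.83536 g = 835.360 mg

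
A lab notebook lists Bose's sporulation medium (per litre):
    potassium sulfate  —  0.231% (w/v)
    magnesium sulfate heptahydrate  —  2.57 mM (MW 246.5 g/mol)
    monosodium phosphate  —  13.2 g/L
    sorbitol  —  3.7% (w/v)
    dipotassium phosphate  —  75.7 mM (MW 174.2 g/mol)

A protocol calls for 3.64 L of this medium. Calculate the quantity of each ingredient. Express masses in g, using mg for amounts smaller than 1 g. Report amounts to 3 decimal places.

potassium sulfate 8.408 g; magnesium sulfate heptahydrate 2.306 g; monosodium phosphate 48.048 g; sorbitol 134.680 g; dipotassium phosphate 48.000 g

Working volume: 3.64 L.
potassium sulfate: 0.231% w/v = 2.31 g/L → 2.31 × 3.64 L = 8.408 g
magnesium sulfate heptahydrate: 2.57 mmol/L × 246.5 g/mol × 3.64 L ÷ 1000 = 2.306 g
monosodium phosphate: 13.2 g/L × 3.64 L = 48.048 g
sorbitol: 3.7 g per 100 mL × 3640 mL ÷ 100 = 134.680 g
dipotassium phosphate: 75.7 mmol/L × 174.2 g/mol × 3.64 L ÷ 1000 = 48.000 g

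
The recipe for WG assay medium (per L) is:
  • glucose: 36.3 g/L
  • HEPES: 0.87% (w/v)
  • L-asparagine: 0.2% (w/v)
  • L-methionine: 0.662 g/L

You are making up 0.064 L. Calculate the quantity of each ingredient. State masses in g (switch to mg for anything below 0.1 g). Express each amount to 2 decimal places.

glucose 2.32 g; HEPES 0.56 g; L-asparagine 0.13 g; L-methionine 42.37 mg

Scale factor relative to 1 L: 0.064.
glucose: 36.3 g/L × 0.064 L = 2.32 g
HEPES: 0.87 g per 100 mL × 64 mL ÷ 100 = 0.56 g
L-asparagine: 0.2% w/v = 2 g/L → 2 × 0.064 L = 0.13 g
L-methionine: 0.662 g/L × 0.064 L = 0.042368 g = 42.37 mg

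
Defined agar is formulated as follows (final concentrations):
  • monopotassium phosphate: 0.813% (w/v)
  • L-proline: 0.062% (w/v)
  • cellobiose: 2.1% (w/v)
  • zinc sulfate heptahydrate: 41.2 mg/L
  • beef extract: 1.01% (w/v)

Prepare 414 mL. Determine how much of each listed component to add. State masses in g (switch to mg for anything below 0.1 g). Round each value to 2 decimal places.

Scale factor relative to 1 L: 0.414.
monopotassium phosphate: 0.813% w/v = 8.13 g/L → 8.13 × 0.414 L = 3.37 g
L-proline: 0.062% w/v = 0.62 g/L → 0.62 × 0.414 L = 0.26 g
cellobiose: 2.1% w/v = 21 g/L → 21 × 0.414 L = 8.69 g
zinc sulfate heptahydrate: 41.2 mg/L × 0.414 L = 17.06 mg
beef extract: 1.01% w/v = 10.1 g/L → 10.1 × 0.414 L = 4.18 g

monopotassium phosphate 3.37 g; L-proline 0.26 g; cellobiose 8.69 g; zinc sulfate heptahydrate 17.06 mg; beef extract 4.18 g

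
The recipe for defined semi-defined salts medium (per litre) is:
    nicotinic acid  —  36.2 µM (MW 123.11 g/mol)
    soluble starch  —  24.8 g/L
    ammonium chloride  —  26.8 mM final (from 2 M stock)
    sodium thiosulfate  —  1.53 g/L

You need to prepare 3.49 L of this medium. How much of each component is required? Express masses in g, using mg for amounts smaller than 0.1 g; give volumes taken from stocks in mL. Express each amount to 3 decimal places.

Working volume: 3.49 L.
nicotinic acid: 36.2 µmol/L × 123.11 g/mol × 3.49 L ÷ 1000 = 15.553 mg
soluble starch: 24.8 g/L × 3.49 L = 86.552 g
ammonium chloride: V = C2·V2/C1 = 26.8 mM × 3490 mL ÷ 2000 mM = 46.766 mL
sodium thiosulfate: 1.53 g/L × 3.49 L = 5.340 g

nicotinic acid 15.553 mg; soluble starch 86.552 g; ammonium chloride 46.766 mL; sodium thiosulfate 5.340 g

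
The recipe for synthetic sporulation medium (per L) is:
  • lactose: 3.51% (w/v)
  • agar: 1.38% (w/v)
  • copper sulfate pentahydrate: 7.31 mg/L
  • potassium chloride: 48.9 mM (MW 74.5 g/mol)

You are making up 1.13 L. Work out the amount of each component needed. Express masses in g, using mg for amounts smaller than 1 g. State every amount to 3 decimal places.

Working volume: 1.13 L.
lactose: 3.51 g per 100 mL × 1130 mL ÷ 100 = 39.663 g
agar: 1.38 g per 100 mL × 1130 mL ÷ 100 = 15.594 g
copper sulfate pentahydrate: 7.31 mg/L × 1.13 L = 8.260 mg
potassium chloride: 48.9 mmol/L × 74.5 g/mol × 1.13 L ÷ 1000 = 4.117 g

lactose 39.663 g; agar 15.594 g; copper sulfate pentahydrate 8.260 mg; potassium chloride 4.117 g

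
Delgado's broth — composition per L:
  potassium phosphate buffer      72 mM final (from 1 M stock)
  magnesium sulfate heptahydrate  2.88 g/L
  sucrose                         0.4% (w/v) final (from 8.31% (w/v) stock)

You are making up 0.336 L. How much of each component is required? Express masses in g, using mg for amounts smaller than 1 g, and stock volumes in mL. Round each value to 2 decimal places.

Working volume: 0.336 L.
potassium phosphate buffer: V = C2·V2/C1 = 72 mM × 336 mL ÷ 1000 mM = 24.19 mL
magnesium sulfate heptahydrate: 2.88 g/L × 0.336 L = 0.96768 g = 967.68 mg
sucrose: C1V1 = C2V2 → 0.4% ÷ 8.31% × 336 mL = 16.17 mL

potassium phosphate buffer 24.19 mL; magnesium sulfate heptahydrate 967.68 mg; sucrose 16.17 mL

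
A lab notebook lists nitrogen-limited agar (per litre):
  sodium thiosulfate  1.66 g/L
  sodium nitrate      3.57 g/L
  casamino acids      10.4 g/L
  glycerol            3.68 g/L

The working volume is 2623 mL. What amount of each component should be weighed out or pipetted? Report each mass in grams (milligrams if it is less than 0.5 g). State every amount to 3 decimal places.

Working volume: 2623 mL = 2.623 L.
sodium thiosulfate: 1.66 g/L × 2.623 L = 4.354 g
sodium nitrate: 3.57 g/L × 2.623 L = 9.364 g
casamino acids: 10.4 g/L × 2.623 L = 27.279 g
glycerol: 3.68 g/L × 2.623 L = 9.653 g

sodium thiosulfate 4.354 g; sodium nitrate 9.364 g; casamino acids 27.279 g; glycerol 9.653 g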